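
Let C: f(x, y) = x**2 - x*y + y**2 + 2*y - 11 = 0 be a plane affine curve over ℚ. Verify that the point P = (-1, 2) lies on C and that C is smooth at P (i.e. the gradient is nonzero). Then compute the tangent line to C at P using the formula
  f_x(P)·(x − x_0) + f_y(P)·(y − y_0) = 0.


Tangent line at P: -4*x + 7*y - 18 = 0.

Step 1: f(-1, 2) = 0, so P lies on C.
Step 2: partial derivatives
  f_x(x, y) = 2*x - y, f_y(x, y) = -x + 2*y + 2.
  f_x(P) = -4, f_y(P) = 7 (gradient nonzero, so P is smooth).
Step 3: tangent line at P: -4·(x − -1) + 7·(y − 2) = 0.
Expanding: -4*x + 7*y - 18 = 0.


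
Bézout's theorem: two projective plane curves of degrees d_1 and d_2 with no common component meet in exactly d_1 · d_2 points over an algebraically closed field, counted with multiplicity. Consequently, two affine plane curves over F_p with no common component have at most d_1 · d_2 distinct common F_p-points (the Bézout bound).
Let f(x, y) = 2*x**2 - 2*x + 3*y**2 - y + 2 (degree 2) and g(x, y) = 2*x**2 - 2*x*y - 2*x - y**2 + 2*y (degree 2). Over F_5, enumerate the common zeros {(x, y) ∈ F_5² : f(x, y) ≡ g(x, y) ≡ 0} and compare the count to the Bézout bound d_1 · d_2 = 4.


Common zeros: {(2, 4)}; count = 1; Bézout bound = 4.

deg(f) = 2, deg(g) = 2, so Bézout bound = 4.
Scan x ∈ F_5. For each x, list the y ∈ F_5 with f(x, y) ≡ 0 and those with g(x, y) ≡ 0 (mod 5); the common zeros in that column are the intersection.
  x = 0: f ≡ 0 at y ∈ ∅; g ≡ 0 at y ∈ {0, 2}; common: ∅.
  x = 1: f ≡ 0 at y ∈ ∅; g ≡ 0 at y ∈ {0}; common: ∅.
  x = 2: f ≡ 0 at y ∈ {3, 4}; g ≡ 0 at y ∈ {4}; common: {4}.
  x = 3: f ≡ 0 at y ∈ ∅; g ≡ 0 at y ∈ {2, 4}; common: ∅.
  x = 4: f ≡ 0 at y ∈ {3, 4}; g ≡ 0 at y ∈ ∅; common: ∅.
Collecting: common zeros = {(2, 4)}, so the count is 1.
Comparison with the Bézout bound: 1 ≤ 4 = deg(f)·deg(g), as expected for curves with no common component (the affine F_5-count falls short of the bound because intersections may lie at infinity, over extension fields, or carry multiplicity).


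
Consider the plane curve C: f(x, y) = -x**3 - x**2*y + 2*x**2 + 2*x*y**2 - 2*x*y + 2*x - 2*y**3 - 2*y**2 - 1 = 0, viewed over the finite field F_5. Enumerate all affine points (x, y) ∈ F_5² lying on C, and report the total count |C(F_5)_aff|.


Affine F_5-points: {(0, 1), (0, 2), (1, 2), (2, 1), (2, 4), (4, 0), (4, 1), (4, 2)}; count = 8.

For each of the 25 pairs (x, y) ∈ F_5², evaluate f(x, y) mod 5. Record the zeros.
  x = 0: [0↦4, 1↦0, 2↦0, 3↦2, 4↦4]  zeros at y ∈ {1, 2}
  x = 1: [0↦2, 1↦2, 2↦0, 3↦4, 4↦2]  zeros at y ∈ {2}
  x = 2: [0↦3, 1↦0, 2↦4, 3↦3, 4↦0]  zeros at y ∈ {1, 4}
  x = 3: [0↦1, 1↦3, 2↦1, 3↦3, 4↦2]  zeros at y ∈ ∅
  x = 4: [0↦0, 1↦0, 2↦0, 3↦3, 4↦2]  zeros at y ∈ {0, 1, 2}
Collecting zeros: affine points = {(0, 1), (0, 2), (1, 2), (2, 1), (2, 4), (4, 0), (4, 1), (4, 2)}.
Total count |C(F_5)_aff| = 8.


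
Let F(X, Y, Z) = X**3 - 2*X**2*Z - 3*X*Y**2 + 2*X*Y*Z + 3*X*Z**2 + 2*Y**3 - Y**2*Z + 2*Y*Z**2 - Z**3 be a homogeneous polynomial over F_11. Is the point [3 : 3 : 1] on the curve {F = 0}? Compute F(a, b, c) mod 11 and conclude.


F(3,3,1) ≡ 5 (mod 11); P is NOT on the curve.

Evaluate F(3, 3, 1) term-by-term (mod 11).
  X**3 ↦ 1·27·1·1 = 27
  -2*X**2*Z ↦ -2·9·1·1 = -18
  -3*X*Y**2 ↦ -3·3·9·1 = -81
  2*X*Y*Z ↦ 2·3·3·1 = 18
  3*X*Z**2 ↦ 3·3·1·1 = 9
  2*Y**3 ↦ 2·1·27·1 = 54
  -Y**2*Z ↦ -1·1·9·1 = -9
  2*Y*Z**2 ↦ 2·1·3·1 = 6
  -Z**3 ↦ -1·1·1·1 = -1
Sum: F(3, 3, 1) = (27) + (-18) + (-81) + (18) + (9) + (54) + (-9) + (6) + (-1) = 5.
Reducing mod 11: 5 ≡ 5 (mod 11).
Since F(a, b, c) ≡ 5 ≠ 0 (mod 11), P does NOT lie on the curve.


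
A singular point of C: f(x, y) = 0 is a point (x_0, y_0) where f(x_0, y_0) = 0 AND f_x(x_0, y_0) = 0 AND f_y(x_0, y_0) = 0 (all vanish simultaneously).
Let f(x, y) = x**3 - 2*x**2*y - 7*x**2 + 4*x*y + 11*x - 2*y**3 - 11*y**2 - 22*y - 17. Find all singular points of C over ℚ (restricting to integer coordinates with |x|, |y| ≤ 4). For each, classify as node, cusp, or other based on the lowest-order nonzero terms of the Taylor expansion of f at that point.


Singular points: {(1, -2)}; classification: cusp.

Compute partial derivatives:
  f_x = 3*x**2 - 4*x*y - 14*x + 4*y + 11.
  f_y = -2*x**2 + 4*x - 6*y**2 - 22*y - 22.
Scan x_0 ∈ {−4, ..., 4}. For each x_0, f_y(x_0, y) is a polynomial in y; find its integer roots y ∈ {−4, ..., 4}, then test f_x and f at those candidates.
  x = -4: f_y(-4, y) = -6*y**2 - 22*y - 70; no integer root y with |y| ≤ 4.
  x = -3: f_y(-3, y) = -6*y**2 - 22*y - 52; no integer root y with |y| ≤ 4.
  x = -2: f_y(-2, y) = -6*y**2 - 22*y - 38; no integer root y with |y| ≤ 4.
  x = -1: f_y(-1, y) = -6*y**2 - 22*y - 28; no integer root y with |y| ≤ 4.
  x = 0: f_y(0, y) = -6*y**2 - 22*y - 22; no integer root y with |y| ≤ 4.
  x = 1: f_y(1, y) = -6*y**2 - 22*y - 20; vanishes at y ∈ {-2}. (1, -2): f_x = 0, f = 0 — SINGULAR.
  x = 2: f_y(2, y) = -6*y**2 - 22*y - 22; no integer root y with |y| ≤ 4.
  x = 3: f_y(3, y) = -6*y**2 - 22*y - 28; no integer root y with |y| ≤ 4.
  x = 4: f_y(4, y) = -6*y**2 - 22*y - 38; no integer root y with |y| ≤ 4.
Only singular point on the grid: (1, -2).
Classify: substitute x = 1 + u, y = -2 + v and expand: f = u**3 - 2*u**2*v - 2*v**3 + v**2.
No constant or linear terms (consistent with a singular point). Quadratic part: v**2. Cubic part: u**3 - 2*u**2*v - 2*v**3.
The quadratic part v**2 is a perfect square, so there is a single (double) tangent line v = 0, i.e. y = -2. Restricting the cubic part to that line (v = 0) leaves u**3 ≠ 0, so f is not divisible by v and the branch is v² ≈ -u**3 to lowest order — this is a cusp.
Classification: cusp.


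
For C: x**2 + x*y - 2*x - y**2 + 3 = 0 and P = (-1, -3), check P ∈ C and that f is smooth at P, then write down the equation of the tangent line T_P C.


Tangent line at P: -7*x + 5*y + 8 = 0.

Step 1: f(-1, -3) = 0, so P lies on C.
Step 2: partial derivatives
  f_x(x, y) = 2*x + y - 2, f_y(x, y) = x - 2*y.
  f_x(P) = -7, f_y(P) = 5 (gradient nonzero, so P is smooth).
Step 3: tangent line at P: -7·(x − -1) + 5·(y − -3) = 0.
Expanding: -7*x + 5*y + 8 = 0.


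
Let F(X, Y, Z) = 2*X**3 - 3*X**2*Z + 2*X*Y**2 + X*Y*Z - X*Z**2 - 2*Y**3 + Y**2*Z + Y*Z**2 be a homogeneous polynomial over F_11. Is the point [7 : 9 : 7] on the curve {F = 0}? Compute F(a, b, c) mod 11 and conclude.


F(7,9,7) ≡ 10 (mod 11); P is NOT on the curve.

Evaluate F(7, 9, 7) term-by-term (mod 11).
  2*X**3 ↦ 2·343·1·1 = 686
  -3*X**2*Z ↦ -3·49·1·7 = -1029
  2*X*Y**2 ↦ 2·7·81·1 = 1134
  X*Y*Z ↦ 1·7·9·7 = 441
  -X*Z**2 ↦ -1·7·1·49 = -343
  -2*Y**3 ↦ -2·1·729·1 = -1458
  Y**2*Z ↦ 1·1·81·7 = 567
  Y*Z**2 ↦ 1·1·9·49 = 441
Sum: F(7, 9, 7) = (686) + (-1029) + (1134) + (441) + (-343) + (-1458) + (567) + (441) = 439.
Reducing mod 11: 439 ≡ 10 (mod 11).
Since F(a, b, c) ≡ 10 ≠ 0 (mod 11), P does NOT lie on the curve.


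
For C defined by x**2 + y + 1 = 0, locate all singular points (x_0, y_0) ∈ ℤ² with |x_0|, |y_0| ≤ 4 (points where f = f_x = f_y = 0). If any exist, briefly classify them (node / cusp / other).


No singular points in the scanned grid; C is smooth there.

Compute partial derivatives:
  f_x = 2*x.
  f_y = 1.
f_y = 1 is a nonzero constant, so f_y never vanishes: no point (x, y) can satisfy f = f_x = f_y = 0. In particular no (x, y) ∈ {−4, ..., 4}² is singular; the curve is smooth.


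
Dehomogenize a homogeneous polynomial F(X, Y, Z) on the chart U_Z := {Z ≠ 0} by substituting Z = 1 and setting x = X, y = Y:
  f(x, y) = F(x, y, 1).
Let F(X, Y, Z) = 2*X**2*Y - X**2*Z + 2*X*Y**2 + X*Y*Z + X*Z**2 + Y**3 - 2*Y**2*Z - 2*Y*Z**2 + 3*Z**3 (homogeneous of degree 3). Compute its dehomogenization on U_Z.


f(x, y) = 2*x**2*y - x**2 + 2*x*y**2 + x*y + x + y**3 - 2*y**2 - 2*y + 3

On U_Z we set Z = 1. Each monomial c·X^i·Y^j·Z^k in F becomes c·x^i·y^j·1^k = c·x^i·y^j.
Substituting Z = 1: F(X, Y, 1) = 2*x**2*y - x**2 + 2*x*y**2 + x*y + x + y**3 - 2*y**2 - 2*y + 3.
Note: deg(f) ≤ deg(F) = 3; strict inequality happens when F is divisible by Z (lost terms).


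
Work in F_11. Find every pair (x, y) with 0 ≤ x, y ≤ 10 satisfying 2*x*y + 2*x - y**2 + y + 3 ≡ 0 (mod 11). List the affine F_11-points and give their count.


Affine F_11-points: {(2, 1), (2, 4), (4, 0), (4, 9), (6, 5), (6, 8), (9, 2), (9, 6), (10, 3), (10, 7)}; count = 10.

For each of the 121 pairs (x, y) ∈ F_11², evaluate f(x, y) mod 11. Record the zeros.
  x = 0: [0↦3, 1↦3, 2↦1, 3↦8, 4↦2, 5↦5, 6↦6, 7↦5, 8↦2, 9↦8, 10↦1]  zeros at y ∈ ∅
  x = 1: [0↦5, 1↦7, 2↦7, 3↦5, 4↦1, 5↦6, 6↦9, 7↦10, 8↦9, 9↦6, 10↦1]  zeros at y ∈ ∅
  x = 2: [0↦7, 1↦0, 2↦2, 3↦2, 4↦0, 5↦7, 6↦1, 7↦4, 8↦5, 9↦4, 10↦1]  zeros at y ∈ {1, 4}
  x = 3: [0↦9, 1↦4, 2↦8, 3↦10, 4↦10, 5↦8, 6↦4, 7↦9, 8↦1, 9↦2, 10↦1]  zeros at y ∈ ∅
  x = 4: [0↦0, 1↦8, 2↦3, 3↦7, 4↦9, 5↦9, 6↦7, 7↦3, 8↦8, 9↦0, 10↦1]  zeros at y ∈ {0, 9}
  x = 5: [0↦2, 1↦1, 2↦9, 3↦4, 4↦8, 5↦10, 6↦10, 7↦8, 8↦4, 9↦9, 10↦1]  zeros at y ∈ ∅
  x = 6: [0↦4, 1↦5, 2↦4, 3↦1, 4↦7, 5↦0, 6↦2, 7↦2, 8↦0, 9↦7, 10↦1]  zeros at y ∈ {5, 8}
  x = 7: [0↦6, 1↦9, 2↦10, 3↦9, 4↦6, 5↦1, 6↦5, 7↦7, 8↦7, 9↦5, 10↦1]  zeros at y ∈ ∅
  x = 8: [0↦8, 1↦2, 2↦5, 3↦6, 4↦5, 5↦2, 6↦8, 7↦1, 8↦3, 9↦3, 10↦1]  zeros at y ∈ ∅
  x = 9: [0↦10, 1↦6, 2↦0, 3↦3, 4↦4, 5↦3, 6↦0, 7↦6, 8↦10, 9↦1, 10↦1]  zeros at y ∈ {2, 6}
  x = 10: [0↦1, 1↦10, 2↦6, 3↦0, 4↦3, 5↦4, 6↦3, 7↦0, 8↦6, 9↦10, 10↦1]  zeros at y ∈ {3, 7}
Collecting zeros: affine points = {(2, 1), (2, 4), (4, 0), (4, 9), (6, 5), (6, 8), (9, 2), (9, 6), (10, 3), (10, 7)}.
Total count |C(F_11)_aff| = 10.


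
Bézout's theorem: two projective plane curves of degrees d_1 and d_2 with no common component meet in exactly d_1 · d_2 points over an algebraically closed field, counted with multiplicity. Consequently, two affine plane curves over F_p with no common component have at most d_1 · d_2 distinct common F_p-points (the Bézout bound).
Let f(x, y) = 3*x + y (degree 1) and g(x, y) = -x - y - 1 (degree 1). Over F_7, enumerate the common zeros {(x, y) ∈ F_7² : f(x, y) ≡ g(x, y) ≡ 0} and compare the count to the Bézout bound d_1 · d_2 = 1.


Common zeros: {(4, 2)}; count = 1; Bézout bound = 1.

deg(f) = 1, deg(g) = 1, so Bézout bound = 1.
Scan x ∈ F_7. For each x, list the y ∈ F_7 with f(x, y) ≡ 0 and those with g(x, y) ≡ 0 (mod 7); the common zeros in that column are the intersection.
  x = 0: f ≡ 0 at y ∈ {0}; g ≡ 0 at y ∈ {6}; common: ∅.
  x = 1: f ≡ 0 at y ∈ {4}; g ≡ 0 at y ∈ {5}; common: ∅.
  x = 2: f ≡ 0 at y ∈ {1}; g ≡ 0 at y ∈ {4}; common: ∅.
  x = 3: f ≡ 0 at y ∈ {5}; g ≡ 0 at y ∈ {3}; common: ∅.
  x = 4: f ≡ 0 at y ∈ {2}; g ≡ 0 at y ∈ {2}; common: {2}.
  x = 5: f ≡ 0 at y ∈ {6}; g ≡ 0 at y ∈ {1}; common: ∅.
  x = 6: f ≡ 0 at y ∈ {3}; g ≡ 0 at y ∈ {0}; common: ∅.
Collecting: common zeros = {(4, 2)}, so the count is 1.
Comparison with the Bézout bound: 1 ≤ 1 = deg(f)·deg(g), as expected for curves with no common component (the bound is attained).


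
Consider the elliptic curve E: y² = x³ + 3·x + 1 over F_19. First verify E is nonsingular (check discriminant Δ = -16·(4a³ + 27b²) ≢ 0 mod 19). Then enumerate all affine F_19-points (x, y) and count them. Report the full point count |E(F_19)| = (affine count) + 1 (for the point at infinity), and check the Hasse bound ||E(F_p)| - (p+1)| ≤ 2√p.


Affine points = {(0, 1), (0, 18), (1, 9), (1, 10), (4, 1), (4, 18), (6, 8), (6, 11), (7, 2), (7, 17), (8, 9), (8, 10), (9, 4), (9, 15), (10, 9), (10, 10), (11, 4), (11, 15), (12, 6), (12, 13), (15, 1), (15, 18), (17, 5), (17, 14), (18, 4), (18, 15)}; affine count = 26; |E(F_19)| = 27.

Discriminant check: Δ ∝ 4a³ + 27b² = 4·3³ + 27·1² = 4·27 + 27·1 ≡ 2 (mod 19). Nonzero ⇒ E is nonsingular.
For each x ∈ F_19, compute rhs = x³ + 3·x + 1 mod 19, then count y ∈ F_19 with y² ≡ rhs.
  x = 0: rhs = 1, matching y values: 1, 18 (2 points).
  x = 1: rhs = 5, matching y values: 9, 10 (2 points).
  x = 2: rhs = 15, matching y values: none (0 points).
  x = 3: rhs = 18, matching y values: none (0 points).
  x = 4: rhs = 1, matching y values: 1, 18 (2 points).
  x = 5: rhs = 8, matching y values: none (0 points).
  x = 6: rhs = 7, matching y values: 8, 11 (2 points).
  x = 7: rhs = 4, matching y values: 2, 17 (2 points).
  x = 8: rhs = 5, matching y values: 9, 10 (2 points).
  x = 9: rhs = 16, matching y values: 4, 15 (2 points).
  x = 10: rhs = 5, matching y values: 9, 10 (2 points).
  x = 11: rhs = 16, matching y values: 4, 15 (2 points).
  x = 12: rhs = 17, matching y values: 6, 13 (2 points).
  x = 13: rhs = 14, matching y values: none (0 points).
  x = 14: rhs = 13, matching y values: none (0 points).
  x = 15: rhs = 1, matching y values: 1, 18 (2 points).
  x = 16: rhs = 3, matching y values: none (0 points).
  x = 17: rhs = 6, matching y values: 5, 14 (2 points).
  x = 18: rhs = 16, matching y values: 4, 15 (2 points).
Total affine count: 26.
Full point count |E(F_19)| = 26 + 1 = 27.
Hasse bound: |27 − (19+1)| = |7| = 7 ≤ 2√19 ≈ 8.7178 ✓.


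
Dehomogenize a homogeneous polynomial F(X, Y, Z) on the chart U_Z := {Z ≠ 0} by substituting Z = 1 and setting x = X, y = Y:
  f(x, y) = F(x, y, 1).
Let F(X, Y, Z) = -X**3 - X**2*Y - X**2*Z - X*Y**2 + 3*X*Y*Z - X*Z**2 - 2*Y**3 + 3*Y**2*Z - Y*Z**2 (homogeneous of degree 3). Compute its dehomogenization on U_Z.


f(x, y) = -x**3 - x**2*y - x**2 - x*y**2 + 3*x*y - x - 2*y**3 + 3*y**2 - y

On U_Z we set Z = 1. Each monomial c·X^i·Y^j·Z^k in F becomes c·x^i·y^j·1^k = c·x^i·y^j.
Substituting Z = 1: F(X, Y, 1) = -x**3 - x**2*y - x**2 - x*y**2 + 3*x*y - x - 2*y**3 + 3*y**2 - y.
Note: deg(f) ≤ deg(F) = 3; strict inequality happens when F is divisible by Z (lost terms).


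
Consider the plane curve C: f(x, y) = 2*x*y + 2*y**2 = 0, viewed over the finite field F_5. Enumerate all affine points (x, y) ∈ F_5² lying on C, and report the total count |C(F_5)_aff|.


Affine F_5-points: {(0, 0), (1, 0), (1, 4), (2, 0), (2, 3), (3, 0), (3, 2), (4, 0), (4, 1)}; count = 9.

For each of the 25 pairs (x, y) ∈ F_5², evaluate f(x, y) mod 5. Record the zeros.
  x = 0: [0↦0, 1↦2, 2↦3, 3↦3, 4↦2]  zeros at y ∈ {0}
  x = 1: [0↦0, 1↦4, 2↦2, 3↦4, 4↦0]  zeros at y ∈ {0, 4}
  x = 2: [0↦0, 1↦1, 2↦1, 3↦0, 4↦3]  zeros at y ∈ {0, 3}
  x = 3: [0↦0, 1↦3, 2↦0, 3↦1, 4↦1]  zeros at y ∈ {0, 2}
  x = 4: [0↦0, 1↦0, 2↦4, 3↦2, 4↦4]  zeros at y ∈ {0, 1}
Collecting zeros: affine points = {(0, 0), (1, 0), (1, 4), (2, 0), (2, 3), (3, 0), (3, 2), (4, 0), (4, 1)}.
Total count |C(F_5)_aff| = 9.


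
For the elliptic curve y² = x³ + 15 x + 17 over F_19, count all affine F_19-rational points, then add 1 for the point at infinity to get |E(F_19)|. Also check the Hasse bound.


Affine points = {(0, 6), (0, 13), (2, 6), (2, 13), (6, 0), (7, 3), (7, 16), (9, 8), (9, 11), (12, 5), (12, 14), (14, 8), (14, 11), (15, 8), (15, 11), (17, 6), (17, 13), (18, 1), (18, 18)}; affine count = 19; |E(F_19)| = 20.

Discriminant check: Δ ∝ 4a³ + 27b² = 4·15³ + 27·17² = 4·3375 + 27·289 ≡ 4 (mod 19). Nonzero ⇒ E is nonsingular.
For each x ∈ F_19, compute rhs = x³ + 15·x + 17 mod 19, then count y ∈ F_19 with y² ≡ rhs.
  x = 0: rhs = 17, matching y values: 6, 13 (2 points).
  x = 1: rhs = 14, matching y values: none (0 points).
  x = 2: rhs = 17, matching y values: 6, 13 (2 points).
  x = 3: rhs = 13, matching y values: none (0 points).
  x = 4: rhs = 8, matching y values: none (0 points).
  x = 5: rhs = 8, matching y values: none (0 points).
  x = 6: rhs = 0, matching y values: 0 (1 points).
  x = 7: rhs = 9, matching y values: 3, 16 (2 points).
  x = 8: rhs = 3, matching y values: none (0 points).
  x = 9: rhs = 7, matching y values: 8, 11 (2 points).
  x = 10: rhs = 8, matching y values: none (0 points).
  x = 11: rhs = 12, matching y values: none (0 points).
  x = 12: rhs = 6, matching y values: 5, 14 (2 points).
  x = 13: rhs = 15, matching y values: none (0 points).
  x = 14: rhs = 7, matching y values: 8, 11 (2 points).
  x = 15: rhs = 7, matching y values: 8, 11 (2 points).
  x = 16: rhs = 2, matching y values: none (0 points).
  x = 17: rhs = 17, matching y values: 6, 13 (2 points).
  x = 18: rhs = 1, matching y values: 1, 18 (2 points).
Total affine count: 19.
Full point count |E(F_19)| = 19 + 1 = 20.
Hasse bound: |20 − (19+1)| = |0| = 0 ≤ 2√19 ≈ 8.7178 ✓.


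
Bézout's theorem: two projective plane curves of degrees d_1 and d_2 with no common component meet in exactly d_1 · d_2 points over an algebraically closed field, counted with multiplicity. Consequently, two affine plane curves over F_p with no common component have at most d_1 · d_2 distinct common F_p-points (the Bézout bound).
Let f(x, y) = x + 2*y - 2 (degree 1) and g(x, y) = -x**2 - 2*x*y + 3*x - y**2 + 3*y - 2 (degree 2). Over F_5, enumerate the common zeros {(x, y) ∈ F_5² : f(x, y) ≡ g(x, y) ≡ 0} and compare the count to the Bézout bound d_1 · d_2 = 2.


Common zeros: {(0, 1), (2, 0)}; count = 2; Bézout bound = 2.

deg(f) = 1, deg(g) = 2, so Bézout bound = 2.
Scan x ∈ F_5. For each x, list the y ∈ F_5 with f(x, y) ≡ 0 and those with g(x, y) ≡ 0 (mod 5); the common zeros in that column are the intersection.
  x = 0: f ≡ 0 at y ∈ {1}; g ≡ 0 at y ∈ {1, 2}; common: {1}.
  x = 1: f ≡ 0 at y ∈ {3}; g ≡ 0 at y ∈ {0, 1}; common: ∅.
  x = 2: f ≡ 0 at y ∈ {0}; g ≡ 0 at y ∈ {0, 4}; common: {0}.
  x = 3: f ≡ 0 at y ∈ {2}; g ≡ 0 at y ∈ {3, 4}; common: ∅.
  x = 4: f ≡ 0 at y ∈ {4}; g ≡ 0 at y ∈ {2, 3}; common: ∅.
Collecting: common zeros = {(0, 1), (2, 0)}, so the count is 2.
Comparison with the Bézout bound: 2 ≤ 2 = deg(f)·deg(g), as expected for curves with no common component (the bound is attained).


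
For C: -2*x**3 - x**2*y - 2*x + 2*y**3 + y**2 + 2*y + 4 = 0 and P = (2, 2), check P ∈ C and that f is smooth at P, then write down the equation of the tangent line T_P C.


Tangent line at P: -34*x + 26*y + 16 = 0.

Step 1: f(2, 2) = 0, so P lies on C.
Step 2: partial derivatives
  f_x(x, y) = -6*x**2 - 2*x*y - 2, f_y(x, y) = -x**2 + 6*y**2 + 2*y + 2.
  f_x(P) = -34, f_y(P) = 26 (gradient nonzero, so P is smooth).
Step 3: tangent line at P: -34·(x − 2) + 26·(y − 2) = 0.
Expanding: -34*x + 26*y + 16 = 0.


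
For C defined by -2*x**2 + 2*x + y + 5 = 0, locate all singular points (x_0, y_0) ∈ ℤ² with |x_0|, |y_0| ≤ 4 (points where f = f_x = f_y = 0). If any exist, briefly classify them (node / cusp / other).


No singular points in the scanned grid; C is smooth there.

Compute partial derivatives:
  f_x = 2 - 4*x.
  f_y = 1.
f_y = 1 is a nonzero constant, so f_y never vanishes: no point (x, y) can satisfy f = f_x = f_y = 0. In particular no (x, y) ∈ {−4, ..., 4}² is singular; the curve is smooth.


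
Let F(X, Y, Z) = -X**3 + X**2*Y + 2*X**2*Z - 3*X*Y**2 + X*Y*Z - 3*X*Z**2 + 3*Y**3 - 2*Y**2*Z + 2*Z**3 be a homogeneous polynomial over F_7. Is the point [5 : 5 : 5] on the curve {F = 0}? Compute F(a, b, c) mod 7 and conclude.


F(5,5,5) ≡ 0 (mod 7); P is on the curve.

Evaluate F(5, 5, 5) term-by-term (mod 7).
  -X**3 ↦ -1·125·1·1 = -125
  X**2*Y ↦ 1·25·5·1 = 125
  2*X**2*Z ↦ 2·25·1·5 = 250
  -3*X*Y**2 ↦ -3·5·25·1 = -375
  X*Y*Z ↦ 1·5·5·5 = 125
  -3*X*Z**2 ↦ -3·5·1·25 = -375
  3*Y**3 ↦ 3·1·125·1 = 375
  -2*Y**2*Z ↦ -2·1·25·5 = -250
  2*Z**3 ↦ 2·1·1·125 = 250
Sum: F(5, 5, 5) = (-125) + (125) + (250) + (-375) + (125) + (-375) + (375) + (-250) + (250) = 0.
Reducing mod 7: 0 ≡ 0 (mod 7).
Since F(a, b, c) ≡ 0 (mod 7), P lies on the curve.


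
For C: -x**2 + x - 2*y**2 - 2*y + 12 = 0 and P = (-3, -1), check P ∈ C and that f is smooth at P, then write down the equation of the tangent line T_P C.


Tangent line at P: 7*x + 2*y + 23 = 0.

Step 1: f(-3, -1) = 0, so P lies on C.
Step 2: partial derivatives
  f_x(x, y) = 1 - 2*x, f_y(x, y) = -4*y - 2.
  f_x(P) = 7, f_y(P) = 2 (gradient nonzero, so P is smooth).
Step 3: tangent line at P: 7·(x − -3) + 2·(y − -1) = 0.
Expanding: 7*x + 2*y + 23 = 0.


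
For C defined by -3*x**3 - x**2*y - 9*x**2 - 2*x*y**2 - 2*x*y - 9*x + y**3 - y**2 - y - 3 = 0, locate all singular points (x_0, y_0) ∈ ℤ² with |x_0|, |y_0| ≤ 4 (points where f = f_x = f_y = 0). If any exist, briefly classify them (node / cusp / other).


Singular points: {(-1, 0)}; classification: cusp.

Compute partial derivatives:
  f_x = -9*x**2 - 2*x*y - 18*x - 2*y**2 - 2*y - 9.
  f_y = -x**2 - 4*x*y - 2*x + 3*y**2 - 2*y - 1.
Scan x_0 ∈ {−4, ..., 4}. For each x_0, f_y(x_0, y) is a polynomial in y; find its integer roots y ∈ {−4, ..., 4}, then test f_x and f at those candidates.
  x = -4: f_y(-4, y) = 3*y**2 + 14*y - 9; no integer root y with |y| ≤ 4.
  x = -3: f_y(-3, y) = 3*y**2 + 10*y - 4; no integer root y with |y| ≤ 4.
  x = -2: f_y(-2, y) = 3*y**2 + 6*y - 1; no integer root y with |y| ≤ 4.
  x = -1: f_y(-1, y) = 3*y**2 + 2*y; vanishes at y ∈ {0}. (-1, 0): f_x = 0, f = 0 — SINGULAR.
  x = 0: f_y(0, y) = 3*y**2 - 2*y - 1; vanishes at y ∈ {1}. (0, 1): f_x = -13 ≠ 0.
  x = 1: f_y(1, y) = 3*y**2 - 6*y - 4; no integer root y with |y| ≤ 4.
  x = 2: f_y(2, y) = 3*y**2 - 10*y - 9; no integer root y with |y| ≤ 4.
  x = 3: f_y(3, y) = 3*y**2 - 14*y - 16; no integer root y with |y| ≤ 4.
  x = 4: f_y(4, y) = 3*y**2 - 18*y - 25; no integer root y with |y| ≤ 4.
Only singular point on the grid: (-1, 0).
Classify: substitute x = -1 + u, y = 0 + v and expand: f = -3*u**3 - u**2*v - 2*u*v**2 + v**3 + v**2.
No constant or linear terms (consistent with a singular point). Quadratic part: v**2. Cubic part: -3*u**3 - u**2*v - 2*u*v**2 + v**3.
The quadratic part v**2 is a perfect square, so there is a single (double) tangent line v = 0, i.e. y = 0. Restricting the cubic part to that line (v = 0) leaves -3*u**3 ≠ 0, so f is not divisible by v and the branch is v² ≈ 3*u**3 to lowest order — this is a cusp.
Classification: cusp.


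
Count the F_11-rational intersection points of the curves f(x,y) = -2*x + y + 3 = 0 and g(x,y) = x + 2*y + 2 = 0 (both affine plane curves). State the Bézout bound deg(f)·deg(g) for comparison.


Common zeros: {(3, 3)}; count = 1; Bézout bound = 1.

deg(f) = 1, deg(g) = 1, so Bézout bound = 1.
Scan x ∈ F_11. For each x, list the y ∈ F_11 with f(x, y) ≡ 0 and those with g(x, y) ≡ 0 (mod 11); the common zeros in that column are the intersection.
  x = 0: f ≡ 0 at y ∈ {8}; g ≡ 0 at y ∈ {10}; common: ∅.
  x = 1: f ≡ 0 at y ∈ {10}; g ≡ 0 at y ∈ {4}; common: ∅.
  x = 2: f ≡ 0 at y ∈ {1}; g ≡ 0 at y ∈ {9}; common: ∅.
  x = 3: f ≡ 0 at y ∈ {3}; g ≡ 0 at y ∈ {3}; common: {3}.
  x = 4: f ≡ 0 at y ∈ {5}; g ≡ 0 at y ∈ {8}; common: ∅.
  x = 5: f ≡ 0 at y ∈ {7}; g ≡ 0 at y ∈ {2}; common: ∅.
  x = 6: f ≡ 0 at y ∈ {9}; g ≡ 0 at y ∈ {7}; common: ∅.
  x = 7: f ≡ 0 at y ∈ {0}; g ≡ 0 at y ∈ {1}; common: ∅.
  x = 8: f ≡ 0 at y ∈ {2}; g ≡ 0 at y ∈ {6}; common: ∅.
  x = 9: f ≡ 0 at y ∈ {4}; g ≡ 0 at y ∈ {0}; common: ∅.
  x = 10: f ≡ 0 at y ∈ {6}; g ≡ 0 at y ∈ {5}; common: ∅.
Collecting: common zeros = {(3, 3)}, so the count is 1.
Comparison with the Bézout bound: 1 ≤ 1 = deg(f)·deg(g), as expected for curves with no common component (the bound is attained).


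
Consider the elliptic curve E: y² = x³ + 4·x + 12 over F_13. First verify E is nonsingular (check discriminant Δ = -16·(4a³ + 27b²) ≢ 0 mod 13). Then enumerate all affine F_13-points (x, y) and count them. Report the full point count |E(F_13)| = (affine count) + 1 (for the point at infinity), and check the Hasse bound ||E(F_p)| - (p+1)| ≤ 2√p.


Affine points = {(0, 5), (0, 8), (1, 2), (1, 11), (3, 5), (3, 8), (4, 1), (4, 12), (5, 1), (5, 12), (8, 6), (8, 7), (9, 6), (9, 7), (10, 5), (10, 8), (11, 3), (11, 10)}; affine count = 18; |E(F_13)| = 19.

Discriminant check: Δ ∝ 4a³ + 27b² = 4·4³ + 27·12² = 4·64 + 27·144 ≡ 10 (mod 13). Nonzero ⇒ E is nonsingular.
For each x ∈ F_13, compute rhs = x³ + 4·x + 12 mod 13, then count y ∈ F_13 with y² ≡ rhs.
  x = 0: rhs = 12, matching y values: 5, 8 (2 points).
  x = 1: rhs = 4, matching y values: 2, 11 (2 points).
  x = 2: rhs = 2, matching y values: none (0 points).
  x = 3: rhs = 12, matching y values: 5, 8 (2 points).
  x = 4: rhs = 1, matching y values: 1, 12 (2 points).
  x = 5: rhs = 1, matching y values: 1, 12 (2 points).
  x = 6: rhs = 5, matching y values: none (0 points).
  x = 7: rhs = 6, matching y values: none (0 points).
  x = 8: rhs = 10, matching y values: 6, 7 (2 points).
  x = 9: rhs = 10, matching y values: 6, 7 (2 points).
  x = 10: rhs = 12, matching y values: 5, 8 (2 points).
  x = 11: rhs = 9, matching y values: 3, 10 (2 points).
  x = 12: rhs = 7, matching y values: none (0 points).
Total affine count: 18.
Full point count |E(F_13)| = 18 + 1 = 19.
Hasse bound: |19 − (13+1)| = |5| = 5 ≤ 2√13 ≈ 7.2111 ✓.


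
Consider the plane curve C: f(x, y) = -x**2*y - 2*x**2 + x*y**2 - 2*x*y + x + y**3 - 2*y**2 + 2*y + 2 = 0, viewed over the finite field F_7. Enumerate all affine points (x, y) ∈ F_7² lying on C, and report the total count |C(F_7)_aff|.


Affine F_7-points: {(0, 4), (1, 1), (1, 6), (2, 5), (3, 6), (5, 4), (6, 1)}; count = 7.

For each of the 49 pairs (x, y) ∈ F_7², evaluate f(x, y) mod 7. Record the zeros.
  x = 0: [0↦2, 1↦3, 2↦6, 3↦3, 4↦0, 5↦3, 6↦4]  zeros at y ∈ {4}
  x = 1: [0↦1, 1↦0, 2↦3, 3↦2, 4↦3, 5↦5, 6↦0]  zeros at y ∈ {1, 6}
  x = 2: [0↦3, 1↦5, 2↦6, 3↦5, 4↦1, 5↦0, 6↦1]  zeros at y ∈ {5}
  x = 3: [0↦1, 1↦4, 2↦1, 3↦5, 4↦1, 5↦2, 6↦0]  zeros at y ∈ {6}
  x = 4: [0↦2, 1↦4, 2↦2, 3↦2, 4↦3, 5↦4, 6↦4]  zeros at y ∈ ∅
  x = 5: [0↦6, 1↦5, 2↦2, 3↦3, 4↦0, 5↦6, 6↦6]  zeros at y ∈ {4}
  x = 6: [0↦6, 1↦0, 2↦1, 3↦1, 4↦6, 5↦1, 6↦6]  zeros at y ∈ {1}
Collecting zeros: affine points = {(0, 4), (1, 1), (1, 6), (2, 5), (3, 6), (5, 4), (6, 1)}.
Total count |C(F_7)_aff| = 7.


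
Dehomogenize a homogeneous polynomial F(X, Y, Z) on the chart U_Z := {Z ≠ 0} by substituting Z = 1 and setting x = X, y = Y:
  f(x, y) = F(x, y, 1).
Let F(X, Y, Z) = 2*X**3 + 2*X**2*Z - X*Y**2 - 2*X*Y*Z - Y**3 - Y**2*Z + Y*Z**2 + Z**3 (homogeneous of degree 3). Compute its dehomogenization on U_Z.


f(x, y) = 2*x**3 + 2*x**2 - x*y**2 - 2*x*y - y**3 - y**2 + y + 1

On U_Z we set Z = 1. Each monomial c·X^i·Y^j·Z^k in F becomes c·x^i·y^j·1^k = c·x^i·y^j.
Substituting Z = 1: F(X, Y, 1) = 2*x**3 + 2*x**2 - x*y**2 - 2*x*y - y**3 - y**2 + y + 1.
Note: deg(f) ≤ deg(F) = 3; strict inequality happens when F is divisible by Z (lost terms).


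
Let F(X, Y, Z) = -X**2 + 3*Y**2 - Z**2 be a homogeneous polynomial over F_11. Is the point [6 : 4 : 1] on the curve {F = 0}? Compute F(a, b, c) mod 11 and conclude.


F(6,4,1) ≡ 0 (mod 11); P is on the curve.

Evaluate F(6, 4, 1) term-by-term (mod 11).
  -X**2 ↦ -1·36·1·1 = -36
  3*Y**2 ↦ 3·1·16·1 = 48
  -Z**2 ↦ -1·1·1·1 = -1
Sum: F(6, 4, 1) = (-36) + (48) + (-1) = 11.
Reducing mod 11: 11 ≡ 0 (mod 11).
Since F(a, b, c) ≡ 0 (mod 11), P lies on the curve.


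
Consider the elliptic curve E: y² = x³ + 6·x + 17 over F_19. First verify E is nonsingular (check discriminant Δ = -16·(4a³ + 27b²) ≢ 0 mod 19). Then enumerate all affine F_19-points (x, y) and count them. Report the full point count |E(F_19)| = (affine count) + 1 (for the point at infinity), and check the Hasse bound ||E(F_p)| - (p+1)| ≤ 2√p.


Affine points = {(0, 6), (0, 13), (1, 9), (1, 10), (3, 9), (3, 10), (5, 1), (5, 18), (8, 8), (8, 11), (15, 9), (15, 10), (17, 4), (17, 15)}; affine count = 14; |E(F_19)| = 15.

Discriminant check: Δ ∝ 4a³ + 27b² = 4·6³ + 27·17² = 4·216 + 27·289 ≡ 3 (mod 19). Nonzero ⇒ E is nonsingular.
For each x ∈ F_19, compute rhs = x³ + 6·x + 17 mod 19, then count y ∈ F_19 with y² ≡ rhs.
  x = 0: rhs = 17, matching y values: 6, 13 (2 points).
  x = 1: rhs = 5, matching y values: 9, 10 (2 points).
  x = 2: rhs = 18, matching y values: none (0 points).
  x = 3: rhs = 5, matching y values: 9, 10 (2 points).
  x = 4: rhs = 10, matching y values: none (0 points).
  x = 5: rhs = 1, matching y values: 1, 18 (2 points).
  x = 6: rhs = 3, matching y values: none (0 points).
  x = 7: rhs = 3, matching y values: none (0 points).
  x = 8: rhs = 7, matching y values: 8, 11 (2 points).
  x = 9: rhs = 2, matching y values: none (0 points).
  x = 10: rhs = 13, matching y values: none (0 points).
  x = 11: rhs = 8, matching y values: none (0 points).
  x = 12: rhs = 12, matching y values: none (0 points).
  x = 13: rhs = 12, matching y values: none (0 points).
  x = 14: rhs = 14, matching y values: none (0 points).
  x = 15: rhs = 5, matching y values: 9, 10 (2 points).
  x = 16: rhs = 10, matching y values: none (0 points).
  x = 17: rhs = 16, matching y values: 4, 15 (2 points).
  x = 18: rhs = 10, matching y values: none (0 points).
Total affine count: 14.
Full point count |E(F_19)| = 14 + 1 = 15.
Hasse bound: |15 − (19+1)| = |-5| = 5 ≤ 2√19 ≈ 8.7178 ✓.


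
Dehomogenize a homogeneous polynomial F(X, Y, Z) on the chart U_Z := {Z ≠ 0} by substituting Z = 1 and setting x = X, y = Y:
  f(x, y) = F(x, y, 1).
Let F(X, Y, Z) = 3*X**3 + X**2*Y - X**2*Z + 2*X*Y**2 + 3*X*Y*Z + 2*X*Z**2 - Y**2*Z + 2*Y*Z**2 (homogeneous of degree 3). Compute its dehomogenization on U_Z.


f(x, y) = 3*x**3 + x**2*y - x**2 + 2*x*y**2 + 3*x*y + 2*x - y**2 + 2*y

On U_Z we set Z = 1. Each monomial c·X^i·Y^j·Z^k in F becomes c·x^i·y^j·1^k = c·x^i·y^j.
Substituting Z = 1: F(X, Y, 1) = 3*x**3 + x**2*y - x**2 + 2*x*y**2 + 3*x*y + 2*x - y**2 + 2*y.
Note: deg(f) ≤ deg(F) = 3; strict inequality happens when F is divisible by Z (lost terms).


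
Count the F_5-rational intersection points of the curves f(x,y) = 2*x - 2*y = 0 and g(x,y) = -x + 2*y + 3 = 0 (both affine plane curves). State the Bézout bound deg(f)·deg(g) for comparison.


Common zeros: {(2, 2)}; count = 1; Bézout bound = 1.

deg(f) = 1, deg(g) = 1, so Bézout bound = 1.
Scan x ∈ F_5. For each x, list the y ∈ F_5 with f(x, y) ≡ 0 and those with g(x, y) ≡ 0 (mod 5); the common zeros in that column are the intersection.
  x = 0: f ≡ 0 at y ∈ {0}; g ≡ 0 at y ∈ {1}; common: ∅.
  x = 1: f ≡ 0 at y ∈ {1}; g ≡ 0 at y ∈ {4}; common: ∅.
  x = 2: f ≡ 0 at y ∈ {2}; g ≡ 0 at y ∈ {2}; common: {2}.
  x = 3: f ≡ 0 at y ∈ {3}; g ≡ 0 at y ∈ {0}; common: ∅.
  x = 4: f ≡ 0 at y ∈ {4}; g ≡ 0 at y ∈ {3}; common: ∅.
Collecting: common zeros = {(2, 2)}, so the count is 1.
Comparison with the Bézout bound: 1 ≤ 1 = deg(f)·deg(g), as expected for curves with no common component (the bound is attained).


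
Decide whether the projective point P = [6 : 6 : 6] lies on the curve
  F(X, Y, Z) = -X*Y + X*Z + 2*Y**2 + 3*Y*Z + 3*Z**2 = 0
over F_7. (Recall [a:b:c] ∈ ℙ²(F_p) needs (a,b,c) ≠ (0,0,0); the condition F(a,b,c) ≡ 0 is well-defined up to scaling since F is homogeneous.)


F(6,6,6) ≡ 1 (mod 7); P is NOT on the curve.

Evaluate F(6, 6, 6) term-by-term (mod 7).
  -X*Y ↦ -1·6·6·1 = -36
  X*Z ↦ 1·6·1·6 = 36
  2*Y**2 ↦ 2·1·36·1 = 72
  3*Y*Z ↦ 3·1·6·6 = 108
  3*Z**2 ↦ 3·1·1·36 = 108
Sum: F(6, 6, 6) = (-36) + (36) + (72) + (108) + (108) = 288.
Reducing mod 7: 288 ≡ 1 (mod 7).
Since F(a, b, c) ≡ 1 ≠ 0 (mod 7), P does NOT lie on the curve.


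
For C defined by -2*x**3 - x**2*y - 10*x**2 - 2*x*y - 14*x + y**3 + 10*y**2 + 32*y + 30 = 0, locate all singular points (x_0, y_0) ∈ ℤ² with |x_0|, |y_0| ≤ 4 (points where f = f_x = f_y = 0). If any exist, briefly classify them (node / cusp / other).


Singular points: {(-1, -3)}; classification: node.

Compute partial derivatives:
  f_x = -6*x**2 - 2*x*y - 20*x - 2*y - 14.
  f_y = -x**2 - 2*x + 3*y**2 + 20*y + 32.
Scan x_0 ∈ {−4, ..., 4}. For each x_0, f_y(x_0, y) is a polynomial in y; find its integer roots y ∈ {−4, ..., 4}, then test f_x and f at those candidates.
  x = -4: f_y(-4, y) = 3*y**2 + 20*y + 24; no integer root y with |y| ≤ 4.
  x = -3: f_y(-3, y) = 3*y**2 + 20*y + 29; no integer root y with |y| ≤ 4.
  x = -2: f_y(-2, y) = 3*y**2 + 20*y + 32; vanishes at y ∈ {-4}. (-2, -4): f_x = -6 ≠ 0.
  x = -1: f_y(-1, y) = 3*y**2 + 20*y + 33; vanishes at y ∈ {-3}. (-1, -3): f_x = 0, f = 0 — SINGULAR.
  x = 0: f_y(0, y) = 3*y**2 + 20*y + 32; vanishes at y ∈ {-4}. (0, -4): f_x = -6 ≠ 0.
  x = 1: f_y(1, y) = 3*y**2 + 20*y + 29; no integer root y with |y| ≤ 4.
  x = 2: f_y(2, y) = 3*y**2 + 20*y + 24; no integer root y with |y| ≤ 4.
  x = 3: f_y(3, y) = 3*y**2 + 20*y + 17; vanishes at y ∈ {-1}. (3, -1): f_x = -120 ≠ 0.
  x = 4: f_y(4, y) = 3*y**2 + 20*y + 8; no integer root y with |y| ≤ 4.
Only singular point on the grid: (-1, -3).
Classify: substitute x = -1 + u, y = -3 + v and expand: f = -2*u**3 - u**2*v - u**2 + v**3 + v**2.
No constant or linear terms (consistent with a singular point). Quadratic part: -u**2 + v**2. Cubic part: -2*u**3 - u**2*v + v**3.
The quadratic part v**2 - u**2 = (v − u)(v + u) splits into two distinct linear factors, so there are two distinct tangent lines y − -3 = ±(x − -1) — this is a node (ordinary double point).
Classification: node.


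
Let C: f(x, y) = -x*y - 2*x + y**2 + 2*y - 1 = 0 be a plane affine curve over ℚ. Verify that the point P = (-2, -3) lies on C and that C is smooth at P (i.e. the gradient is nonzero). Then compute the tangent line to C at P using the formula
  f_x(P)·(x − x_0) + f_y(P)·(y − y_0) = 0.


Tangent line at P: x - 2*y - 4 = 0.

Step 1: f(-2, -3) = 0, so P lies on C.
Step 2: partial derivatives
  f_x(x, y) = -y - 2, f_y(x, y) = -x + 2*y + 2.
  f_x(P) = 1, f_y(P) = -2 (gradient nonzero, so P is smooth).
Step 3: tangent line at P: 1·(x − -2) + -2·(y − -3) = 0.
Expanding: x - 2*y - 4 = 0.


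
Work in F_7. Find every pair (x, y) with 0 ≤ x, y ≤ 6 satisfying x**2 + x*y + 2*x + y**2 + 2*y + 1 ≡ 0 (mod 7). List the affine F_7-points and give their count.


Affine F_7-points: {(0, 6), (1, 2), (2, 1), (2, 2), (6, 0), (6, 6)}; count = 6.

For each of the 49 pairs (x, y) ∈ F_7², evaluate f(x, y) mod 7. Record the zeros.
  x = 0: [0↦1, 1↦4, 2↦2, 3↦2, 4↦4, 5↦1, 6↦0]  zeros at y ∈ {6}
  x = 1: [0↦4, 1↦1, 2↦0, 3↦1, 4↦4, 5↦2, 6↦2]  zeros at y ∈ {2}
  x = 2: [0↦2, 1↦0, 2↦0, 3↦2, 4↦6, 5↦5, 6↦6]  zeros at y ∈ {1, 2}
  x = 3: [0↦2, 1↦1, 2↦2, 3↦5, 4↦3, 5↦3, 6↦5]  zeros at y ∈ ∅
  x = 4: [0↦4, 1↦4, 2↦6, 3↦3, 4↦2, 5↦3, 6↦6]  zeros at y ∈ ∅
  x = 5: [0↦1, 1↦2, 2↦5, 3↦3, 4↦3, 5↦5, 6↦2]  zeros at y ∈ ∅
  x = 6: [0↦0, 1↦2, 2↦6, 3↦5, 4↦6, 5↦2, 6↦0]  zeros at y ∈ {0, 6}
Collecting zeros: affine points = {(0, 6), (1, 2), (2, 1), (2, 2), (6, 0), (6, 6)}.
Total count |C(F_7)_aff| = 6.


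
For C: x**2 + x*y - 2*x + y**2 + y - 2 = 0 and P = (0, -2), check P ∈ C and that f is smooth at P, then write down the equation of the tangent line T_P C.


Tangent line at P: -4*x - 3*y - 6 = 0.

Step 1: f(0, -2) = 0, so P lies on C.
Step 2: partial derivatives
  f_x(x, y) = 2*x + y - 2, f_y(x, y) = x + 2*y + 1.
  f_x(P) = -4, f_y(P) = -3 (gradient nonzero, so P is smooth).
Step 3: tangent line at P: -4·(x − 0) + -3·(y − -2) = 0.
Expanding: -4*x - 3*y - 6 = 0.


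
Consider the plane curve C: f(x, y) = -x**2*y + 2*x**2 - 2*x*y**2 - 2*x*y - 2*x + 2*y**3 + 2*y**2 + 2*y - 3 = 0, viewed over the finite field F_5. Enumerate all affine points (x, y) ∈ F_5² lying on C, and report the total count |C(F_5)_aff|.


Affine F_5-points: {(0, 2), (0, 3), (0, 4), (2, 1), (4, 1), (4, 3), (4, 4)}; count = 7.

For each of the 25 pairs (x, y) ∈ F_5², evaluate f(x, y) mod 5. Record the zeros.
  x = 0: [0↦2, 1↦3, 2↦0, 3↦0, 4↦0]  zeros at y ∈ {2, 3, 4}
  x = 1: [0↦2, 1↦3, 2↦1, 3↦3, 4↦1]  zeros at y ∈ ∅
  x = 2: [0↦1, 1↦0, 2↦2, 3↦4, 4↦3]  zeros at y ∈ {1}
  x = 3: [0↦4, 1↦4, 2↦3, 3↦3, 4↦1]  zeros at y ∈ ∅
  x = 4: [0↦1, 1↦0, 2↦4, 3↦0, 4↦0]  zeros at y ∈ {1, 3, 4}
Collecting zeros: affine points = {(0, 2), (0, 3), (0, 4), (2, 1), (4, 1), (4, 3), (4, 4)}.
Total count |C(F_5)_aff| = 7.


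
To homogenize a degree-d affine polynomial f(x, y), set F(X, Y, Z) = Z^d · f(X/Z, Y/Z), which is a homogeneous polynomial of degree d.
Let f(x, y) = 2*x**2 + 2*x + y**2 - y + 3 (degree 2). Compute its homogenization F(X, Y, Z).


F(X, Y, Z) = 2*X**2 + 2*X*Z + Y**2 - Y*Z + 3*Z**2

deg(f) = 2.
Substitute x = X/Z, y = Y/Z into f, then multiply by Z^2.
  monomial 2·x^2·y^0 ↦ 2·X^2·Y^0·Z^0.
  monomial 2·x^1·y^0 ↦ 2·X^1·Y^0·Z^1.
  monomial 1·x^0·y^2 ↦ 1·X^0·Y^2·Z^0.
  monomial -1·x^0·y^1 ↦ -1·X^0·Y^1·Z^1.
  monomial 3·x^0·y^0 ↦ 3·X^0·Y^0·Z^2.
Collecting: F(X, Y, Z) = 2*X**2 + 2*X*Z + Y**2 - Y*Z + 3*Z**2.


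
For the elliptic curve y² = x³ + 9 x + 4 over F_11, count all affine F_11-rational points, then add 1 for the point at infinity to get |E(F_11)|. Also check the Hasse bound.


Affine points = {(0, 2), (0, 9), (1, 5), (1, 6), (3, 5), (3, 6), (4, 4), (4, 7), (5, 3), (5, 8), (7, 5), (7, 6), (8, 4), (8, 7), (9, 0), (10, 4), (10, 7)}; affine count = 17; |E(F_11)| = 18.

Discriminant check: Δ ∝ 4a³ + 27b² = 4·9³ + 27·4² = 4·729 + 27·16 ≡ 4 (mod 11). Nonzero ⇒ E is nonsingular.
For each x ∈ F_11, compute rhs = x³ + 9·x + 4 mod 11, then count y ∈ F_11 with y² ≡ rhs.
  x = 0: rhs = 4, matching y values: 2, 9 (2 points).
  x = 1: rhs = 3, matching y values: 5, 6 (2 points).
  x = 2: rhs = 8, matching y values: none (0 points).
  x = 3: rhs = 3, matching y values: 5, 6 (2 points).
  x = 4: rhs = 5, matching y values: 4, 7 (2 points).
  x = 5: rhs = 9, matching y values: 3, 8 (2 points).
  x = 6: rhs = 10, matching y values: none (0 points).
  x = 7: rhs = 3, matching y values: 5, 6 (2 points).
  x = 8: rhs = 5, matching y values: 4, 7 (2 points).
  x = 9: rhs = 0, matching y values: 0 (1 points).
  x = 10: rhs = 5, matching y values: 4, 7 (2 points).
Total affine count: 17.
Full point count |E(F_11)| = 17 + 1 = 18.
Hasse bound: |18 − (11+1)| = |6| = 6 ≤ 2√11 ≈ 6.6332 ✓.


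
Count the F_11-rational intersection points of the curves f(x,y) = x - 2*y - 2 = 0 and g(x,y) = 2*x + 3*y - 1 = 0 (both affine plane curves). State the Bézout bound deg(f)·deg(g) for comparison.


Common zeros: {(9, 9)}; count = 1; Bézout bound = 1.

deg(f) = 1, deg(g) = 1, so Bézout bound = 1.
Scan x ∈ F_11. For each x, list the y ∈ F_11 with f(x, y) ≡ 0 and those with g(x, y) ≡ 0 (mod 11); the common zeros in that column are the intersection.
  x = 0: f ≡ 0 at y ∈ {10}; g ≡ 0 at y ∈ {4}; common: ∅.
  x = 1: f ≡ 0 at y ∈ {5}; g ≡ 0 at y ∈ {7}; common: ∅.
  x = 2: f ≡ 0 at y ∈ {0}; g ≡ 0 at y ∈ {10}; common: ∅.
  x = 3: f ≡ 0 at y ∈ {6}; g ≡ 0 at y ∈ {2}; common: ∅.
  x = 4: f ≡ 0 at y ∈ {1}; g ≡ 0 at y ∈ {5}; common: ∅.
  x = 5: f ≡ 0 at y ∈ {7}; g ≡ 0 at y ∈ {8}; common: ∅.
  x = 6: f ≡ 0 at y ∈ {2}; g ≡ 0 at y ∈ {0}; common: ∅.
  x = 7: f ≡ 0 at y ∈ {8}; g ≡ 0 at y ∈ {3}; common: ∅.
  x = 8: f ≡ 0 at y ∈ {3}; g ≡ 0 at y ∈ {6}; common: ∅.
  x = 9: f ≡ 0 at y ∈ {9}; g ≡ 0 at y ∈ {9}; common: {9}.
  x = 10: f ≡ 0 at y ∈ {4}; g ≡ 0 at y ∈ {1}; common: ∅.
Collecting: common zeros = {(9, 9)}, so the count is 1.
Comparison with the Bézout bound: 1 ≤ 1 = deg(f)·deg(g), as expected for curves with no common component (the bound is attained).


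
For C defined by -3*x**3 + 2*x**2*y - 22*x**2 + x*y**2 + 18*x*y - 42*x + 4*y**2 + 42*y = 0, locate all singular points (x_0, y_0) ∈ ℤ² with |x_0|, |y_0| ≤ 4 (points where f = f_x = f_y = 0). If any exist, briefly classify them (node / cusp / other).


Singular points: {(-3, -3)}; classification: node.

Compute partial derivatives:
  f_x = -9*x**2 + 4*x*y - 44*x + y**2 + 18*y - 42.
  f_y = 2*x**2 + 2*x*y + 18*x + 8*y + 42.
Scan x_0 ∈ {−4, ..., 4}. For each x_0, f_y(x_0, y) is a polynomial in y; find its integer roots y ∈ {−4, ..., 4}, then test f_x and f at those candidates.
  x = -4: f_y(-4, y) = 2; no integer root y with |y| ≤ 4.
  x = -3: f_y(-3, y) = 2*y + 6; vanishes at y ∈ {-3}. (-3, -3): f_x = 0, f = 0 — SINGULAR.
  x = -2: f_y(-2, y) = 4*y + 14; no integer root y with |y| ≤ 4.
  x = -1: f_y(-1, y) = 6*y + 26; no integer root y with |y| ≤ 4.
  x = 0: f_y(0, y) = 8*y + 42; no integer root y with |y| ≤ 4.
  x = 1: f_y(1, y) = 10*y + 62; no integer root y with |y| ≤ 4.
  x = 2: f_y(2, y) = 12*y + 86; no integer root y with |y| ≤ 4.
  x = 3: f_y(3, y) = 14*y + 114; no integer root y with |y| ≤ 4.
  x = 4: f_y(4, y) = 16*y + 146; no integer root y with |y| ≤ 4.
Only singular point on the grid: (-3, -3).
Classify: substitute x = -3 + u, y = -3 + v and expand: f = -3*u**3 + 2*u**2*v - u**2 + u*v**2 + v**2.
No constant or linear terms (consistent with a singular point). Quadratic part: -u**2 + v**2. Cubic part: -3*u**3 + 2*u**2*v + u*v**2.
The quadratic part v**2 - u**2 = (v − u)(v + u) splits into two distinct linear factors, so there are two distinct tangent lines y − -3 = ±(x − -3) — this is a node (ordinary double point).
Classification: node.
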